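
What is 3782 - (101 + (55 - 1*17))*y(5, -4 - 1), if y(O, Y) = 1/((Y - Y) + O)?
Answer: 18771/5 ≈ 3754.2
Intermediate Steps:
y(O, Y) = 1/O (y(O, Y) = 1/(0 + O) = 1/O)
3782 - (101 + (55 - 1*17))*y(5, -4 - 1) = 3782 - (101 + (55 - 1*17))/5 = 3782 - (101 + (55 - 17))/5 = 3782 - (101 + 38)/5 = 3782 - 139/5 = 18771/5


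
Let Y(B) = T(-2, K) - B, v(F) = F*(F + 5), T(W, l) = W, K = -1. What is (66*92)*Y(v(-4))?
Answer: 12144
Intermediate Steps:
v(F) = F*(5 + F)
Y(B) = -2 - B
(66*92)*Y(v(-4)) = (66*92)*(-2 - (-4)*(5 - 4)) = 6072*(-2 - (-4)) = 6072*(-2 - 1*(-4)) = 6072*(-2 + 4) = 6072*2 = 12144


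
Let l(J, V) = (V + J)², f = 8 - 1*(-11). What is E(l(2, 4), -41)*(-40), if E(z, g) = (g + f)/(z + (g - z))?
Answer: -880/41 ≈ -21.463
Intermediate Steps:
f = 19 (f = 8 + 11 = 19)
l(J, V) = (J + V)²
E(z, g) = (19 + g)/g (E(z, g) = (g + 19)/(z + (g - z)) = (19 + g)/g)
E(l(2, 4), -41)*(-40) = ((19 - 41)/(-41))*(-40) = -1/41*(-22)*(-40) = (22/41)*(-40) = -880/41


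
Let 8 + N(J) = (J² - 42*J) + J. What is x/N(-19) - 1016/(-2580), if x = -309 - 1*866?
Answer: -470347/730140 ≈ -0.64419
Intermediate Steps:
x = -1175 (x = -309 - 866 = -1175)
N(J) = -8 + J² - 41*J (N(J) = -8 + ((J² - 42*J) + J) = -8 + (J² - 41*J) = -8 + J² - 41*J)
x/N(-19) - 1016/(-2580) = -1175/(-8 + (-19)² - 41*(-19)) - 1016/(-2580) = -1175/(-8 + 361 + 779) - 1016*(-1/2580) = -1175/1132 + 254/645 = -470347/730140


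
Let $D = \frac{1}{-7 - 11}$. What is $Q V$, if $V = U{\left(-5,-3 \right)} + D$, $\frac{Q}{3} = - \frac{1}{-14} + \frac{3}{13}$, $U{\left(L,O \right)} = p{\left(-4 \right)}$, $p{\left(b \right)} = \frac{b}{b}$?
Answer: $\frac{935}{1092} \approx 0.85623$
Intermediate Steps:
$p{\left(b \right)} = 1$
$U{\left(L,O \right)} = 1$
$D = - \frac{1}{18}$ ($D = \frac{1}{-18} = - \frac{1}{18} \approx -0.055556$)
$Q = \frac{165}{182}$ ($Q = 3 \left(- \frac{1}{-14} + \frac{3}{13}\right) = 3 \left(\left(-1\right) \left(- \frac{1}{14}\right) + 3 \cdot \frac{1}{13}\right) = 3 \left(\frac{1}{14} + \frac{3}{13}\right) = 3 \cdot \frac{55}{182} = \frac{165}{182} \approx 0.90659$)
$V = \frac{17}{18}$ ($V = 1 - \frac{1}{18} = \frac{17}{18} \approx 0.94444$)
$Q V = \frac{165}{182} \cdot \frac{17}{18} = \frac{935}{1092}$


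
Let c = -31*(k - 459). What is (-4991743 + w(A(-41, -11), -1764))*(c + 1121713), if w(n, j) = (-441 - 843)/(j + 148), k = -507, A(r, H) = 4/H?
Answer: -2322509073978809/404 ≈ -5.7488e+12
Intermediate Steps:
c = 29946 (c = -31*(-507 - 459) = -31*(-966) = 29946)
w(n, j) = -1284/(148 + j)
(-4991743 + w(A(-41, -11), -1764))*(c + 1121713) = (-4991743 - 1284/(148 - 1764))*(29946 + 1121713) = (-4991743 - 1284/(-1616))*1151659 = (-4991743 - 1284*(-1/1616))*1151659 = (-4991743 + 321/404)*1151659 = -2016663851/404*1151659 = -2322509073978809/404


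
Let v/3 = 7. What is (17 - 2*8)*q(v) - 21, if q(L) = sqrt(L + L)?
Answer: -21 + sqrt(42) ≈ -14.519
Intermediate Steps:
v = 21 (v = 3*7 = 21)
q(L) = sqrt(2)*sqrt(L) (q(L) = sqrt(2*L) = sqrt(2)*sqrt(L))
(17 - 2*8)*q(v) - 21 = (17 - 2*8)*(sqrt(2)*sqrt(21)) - 21 = (17 - 1*16)*sqrt(42) - 21 = (17 - 16)*sqrt(42) - 21 = 1*sqrt(42) - 21 = sqrt(42) - 21 = -21 + sqrt(42)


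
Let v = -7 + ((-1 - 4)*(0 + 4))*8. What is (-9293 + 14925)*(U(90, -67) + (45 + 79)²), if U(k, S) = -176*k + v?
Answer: -3553792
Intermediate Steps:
v = -167 (v = -7 - 5*4*8 = -7 - 20*8 = -7 - 160 = -167)
U(k, S) = -167 - 176*k (U(k, S) = -176*k - 167 = -167 - 176*k)
(-9293 + 14925)*(U(90, -67) + (45 + 79)²) = (-9293 + 14925)*((-167 - 176*90) + (45 + 79)²) = 5632*((-167 - 15840) + 124²) = 5632*(-16007 + 15376) = 5632*(-631) = -3553792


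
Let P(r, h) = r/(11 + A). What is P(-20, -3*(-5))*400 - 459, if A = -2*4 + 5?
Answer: -1459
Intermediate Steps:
A = -3 (A = -8 + 5 = -3)
P(r, h) = r/8 (P(r, h) = r/(11 - 3) = r/8)
P(-20, -3*(-5))*400 - 459 = ((⅛)*(-20))*400 - 459 = -5/2*400 - 459 = -1000 - 459 = -1459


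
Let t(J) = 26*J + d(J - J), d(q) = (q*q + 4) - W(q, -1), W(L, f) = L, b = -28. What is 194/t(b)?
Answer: -97/362 ≈ -0.26796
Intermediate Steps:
d(q) = 4 + q² - q (d(q) = (q*q + 4) - q = (q² + 4) - q = (4 + q²) - q = 4 + q² - q)
t(J) = 4 + 26*J (t(J) = 26*J + (4 + (J - J)² - (J - J)) = 26*J + (4 + 0² - 1*0) = 26*J + (4 + 0 + 0) = 26*J + 4 = 4 + 26*J)
194/t(b) = 194/(4 + 26*(-28)) = 194/(4 - 728) = 194/(-724) = 194*(-1/724) = -97/362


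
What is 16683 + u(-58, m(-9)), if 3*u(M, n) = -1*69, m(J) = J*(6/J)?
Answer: 16660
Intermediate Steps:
m(J) = 6
u(M, n) = -23 (u(M, n) = (-1*69)/3 = (⅓)*(-69) = -23)
16683 + u(-58, m(-9)) = 16683 - 23 = 16660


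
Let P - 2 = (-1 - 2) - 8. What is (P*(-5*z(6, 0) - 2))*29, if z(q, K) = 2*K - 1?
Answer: -783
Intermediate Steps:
z(q, K) = -1 + 2*K
P = -9 (P = 2 + ((-1 - 2) - 8) = 2 + (-3 - 8) = 2 - 11 = -9)
(P*(-5*z(6, 0) - 2))*29 = -9*(-5*(-1 + 2*0) - 2)*29 = -9*(-5*(-1 + 0) - 2)*29 = -9*(-5*(-1) - 2)*29 = -9*(5 - 2)*29 = -9*3*29 = -27*29 = -783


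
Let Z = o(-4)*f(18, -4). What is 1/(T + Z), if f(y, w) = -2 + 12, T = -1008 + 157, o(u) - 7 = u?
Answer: -1/821 ≈ -0.0012180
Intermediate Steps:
o(u) = 7 + u
T = -851
f(y, w) = 10
Z = 30 (Z = (7 - 4)*10 = 3*10 = 30)
1/(T + Z) = 1/(-851 + 30) = 1/(-821) = -1/821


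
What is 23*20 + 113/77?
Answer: 35533/77 ≈ 461.47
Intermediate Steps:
23*20 + 113/77 = 460 + 113*(1/77) = 460 + 113/77 = 35533/77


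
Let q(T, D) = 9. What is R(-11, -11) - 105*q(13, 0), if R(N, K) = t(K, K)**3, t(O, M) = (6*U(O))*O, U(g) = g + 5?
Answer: 62098191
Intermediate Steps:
U(g) = 5 + g
t(O, M) = O*(30 + 6*O) (t(O, M) = (6*(5 + O))*O = (30 + 6*O)*O = O*(30 + 6*O))
R(N, K) = 216*K**3*(5 + K)**3 (R(N, K) = (6*K*(5 + K))**3 = 216*K**3*(5 + K)**3)
R(-11, -11) - 105*q(13, 0) = 216*(-11)**3*(5 - 11)**3 - 105*9 = 216*(-1331)*(-6)**3 - 945 = 216*(-1331)*(-216) - 945 = 62099136 - 945 = 62098191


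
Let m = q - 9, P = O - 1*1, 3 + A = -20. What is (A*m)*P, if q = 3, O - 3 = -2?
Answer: 0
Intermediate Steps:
O = 1 (O = 3 - 2 = 1)
A = -23 (A = -3 - 20 = -23)
P = 0 (P = 1 - 1*1 = 1 - 1 = 0)
m = -6 (m = 3 - 9 = -6)
(A*m)*P = -23*(-6)*0 = 138*0 = 0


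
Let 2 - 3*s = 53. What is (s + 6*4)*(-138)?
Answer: -966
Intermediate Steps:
s = -17 (s = 2/3 - 1/3*53 = 2/3 - 53/3 = -17)
(s + 6*4)*(-138) = (-17 + 6*4)*(-138) = (-17 + 24)*(-138) = 7*(-138) = -966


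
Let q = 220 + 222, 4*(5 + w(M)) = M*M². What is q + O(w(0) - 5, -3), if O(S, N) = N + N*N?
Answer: 448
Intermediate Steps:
w(M) = -5 + M³/4 (w(M) = -5 + (M*M²)/4 = -5 + M³/4)
q = 442
O(S, N) = N + N²
q + O(w(0) - 5, -3) = 442 - 3*(1 - 3) = 442 - 3*(-2) = 442 + 6 = 448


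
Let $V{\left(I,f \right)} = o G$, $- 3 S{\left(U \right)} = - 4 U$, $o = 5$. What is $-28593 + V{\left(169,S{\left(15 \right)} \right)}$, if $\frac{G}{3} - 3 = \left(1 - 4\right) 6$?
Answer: $-28818$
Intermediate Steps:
$G = -45$ ($G = 9 + 3 \left(1 - 4\right) 6 = 9 + 3 \left(\left(-3\right) 6\right) = 9 + 3 \left(-18\right) = 9 - 54 = -45$)
$S{\left(U \right)} = \frac{4 U}{3}$ ($S{\left(U \right)} = - \frac{\left(-4\right) U}{3} = \frac{4 U}{3}$)
$V{\left(I,f \right)} = -225$ ($V{\left(I,f \right)} = 5 \left(-45\right) = -225$)
$-28593 + V{\left(169,S{\left(15 \right)} \right)} = -28593 - 225 = -28818$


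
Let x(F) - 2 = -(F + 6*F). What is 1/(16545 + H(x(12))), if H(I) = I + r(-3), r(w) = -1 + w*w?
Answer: 1/16471 ≈ 6.0713e-5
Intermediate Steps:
x(F) = 2 - 7*F (x(F) = 2 - (F + 6*F) = 2 - 7*F)
r(w) = -1 + w**2
H(I) = 8 + I (H(I) = I + (-1 + (-3)**2) = I + (-1 + 9) = I + 8 = 8 + I)
1/(16545 + H(x(12))) = 1/(16545 + (8 + (2 - 7*12))) = 1/(16545 + (8 + (2 - 84))) = 1/(16545 + (8 - 82)) = 1/(16545 - 74) = 1/16471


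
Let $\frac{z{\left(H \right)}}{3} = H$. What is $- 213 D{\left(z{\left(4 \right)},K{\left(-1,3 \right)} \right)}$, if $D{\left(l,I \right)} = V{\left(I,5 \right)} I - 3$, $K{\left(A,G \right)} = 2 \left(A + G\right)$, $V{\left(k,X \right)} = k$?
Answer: $-2769$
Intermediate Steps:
$z{\left(H \right)} = 3 H$
$K{\left(A,G \right)} = 2 A + 2 G$
$D{\left(l,I \right)} = -3 + I^{2}$ ($D{\left(l,I \right)} = I I - 3 = I^{2} - 3 = -3 + I^{2}$)
$- 213 D{\left(z{\left(4 \right)},K{\left(-1,3 \right)} \right)} = - 213 \left(-3 + \left(2 \left(-1\right) + 2 \cdot 3\right)^{2}\right) = - 213 \left(-3 + \left(-2 + 6\right)^{2}\right) = - 213 \left(-3 + 4^{2}\right) = - 213 \left(-3 + 16\right) = \left(-213\right) 13 = -2769$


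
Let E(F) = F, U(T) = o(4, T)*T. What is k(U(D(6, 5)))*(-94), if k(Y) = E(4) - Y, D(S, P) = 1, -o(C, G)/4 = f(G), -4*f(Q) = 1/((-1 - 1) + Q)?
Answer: -470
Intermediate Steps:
f(Q) = -1/(4*(-2 + Q)) (f(Q) = -1/(4*((-1 - 1) + Q)) = -1/(4*(-2 + Q)))
o(C, G) = 4/(-8 + 4*G) (o(C, G) = -(-4)/(-8 + 4*G) = 4/(-8 + 4*G))
U(T) = T/(-2 + T)
k(Y) = 4 - Y
k(U(D(6, 5)))*(-94) = (4 - 1/(-2 + 1))*(-94) = (4 - 1/(-1))*(-94) = (4 - (-1))*(-94) = (4 - 1*(-1))*(-94) = (4 + 1)*(-94) = 5*(-94) = -470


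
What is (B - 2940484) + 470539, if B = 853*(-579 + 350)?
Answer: -2665282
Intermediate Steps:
B = -195337 (B = 853*(-229) = -195337)
(B - 2940484) + 470539 = (-195337 - 2940484) + 470539 = -3135821 + 470539 = -2665282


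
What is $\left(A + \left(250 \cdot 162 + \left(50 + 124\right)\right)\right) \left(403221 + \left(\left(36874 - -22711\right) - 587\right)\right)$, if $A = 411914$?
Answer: $209194772772$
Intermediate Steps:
$\left(A + \left(250 \cdot 162 + \left(50 + 124\right)\right)\right) \left(403221 + \left(\left(36874 - -22711\right) - 587\right)\right) = \left(411914 + \left(250 \cdot 162 + \left(50 + 124\right)\right)\right) \left(403221 + \left(\left(36874 - -22711\right) - 587\right)\right) = \left(411914 + \left(40500 + 174\right)\right) \left(403221 + \left(\left(36874 + 22711\right) - 587\right)\right) = \left(411914 + 40674\right) \left(403221 + \left(59585 - 587\right)\right) = 452588 \left(403221 + 58998\right) = 452588 \cdot 462219 = 209194772772$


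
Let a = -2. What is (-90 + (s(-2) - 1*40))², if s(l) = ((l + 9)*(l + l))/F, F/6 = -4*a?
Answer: 2455489/144 ≈ 17052.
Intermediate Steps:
F = 48 (F = 6*(-4*(-2)) = 6*8 = 48)
s(l) = l*(9 + l)/24 (s(l) = ((l + 9)*(l + l))/48 = ((9 + l)*(2*l))*(1/48) = (2*l*(9 + l))*(1/48) = l*(9 + l)/24)
(-90 + (s(-2) - 1*40))² = (-90 + ((1/24)*(-2)*(9 - 2) - 1*40))² = (-90 + ((1/24)*(-2)*7 - 40))² = (-90 + (-7/12 - 40))² = (-90 - 487/12)² = (-1567/12)² = 2455489/144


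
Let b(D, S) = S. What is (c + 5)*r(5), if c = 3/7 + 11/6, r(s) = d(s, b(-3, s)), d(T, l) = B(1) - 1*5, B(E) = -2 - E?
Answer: -1220/21 ≈ -58.095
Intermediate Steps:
d(T, l) = -8 (d(T, l) = (-2 - 1*1) - 1*5 = (-2 - 1) - 5 = -3 - 5 = -8)
r(s) = -8
c = 95/42 (c = 3*(1/7) + 11*(1/6) = 3/7 + 11/6 = 95/42 ≈ 2.2619)
(c + 5)*r(5) = (95/42 + 5)*(-8) = (305/42)*(-8) = -1220/21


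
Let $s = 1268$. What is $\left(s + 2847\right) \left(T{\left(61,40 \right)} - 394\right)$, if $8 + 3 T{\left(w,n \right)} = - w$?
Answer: $-1715955$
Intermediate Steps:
$T{\left(w,n \right)} = - \frac{8}{3} - \frac{w}{3}$ ($T{\left(w,n \right)} = - \frac{8}{3} + \frac{\left(-1\right) w}{3} = - \frac{8}{3} - \frac{w}{3}$)
$\left(s + 2847\right) \left(T{\left(61,40 \right)} - 394\right) = \left(1268 + 2847\right) \left(\left(- \frac{8}{3} - \frac{61}{3}\right) - 394\right) = 4115 \left(\left(- \frac{8}{3} - \frac{61}{3}\right) - 394\right) = 4115 \left(-23 - 394\right) = 4115 \left(-417\right) = -1715955$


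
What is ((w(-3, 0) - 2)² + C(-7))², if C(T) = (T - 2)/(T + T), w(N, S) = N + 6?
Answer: 529/196 ≈ 2.6990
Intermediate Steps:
w(N, S) = 6 + N
C(T) = (-2 + T)/(2*T) (C(T) = (-2 + T)/((2*T)) = (-2 + T)*(1/(2*T)) = (-2 + T)/(2*T))
((w(-3, 0) - 2)² + C(-7))² = (((6 - 3) - 2)² + (½)*(-2 - 7)/(-7))² = ((3 - 2)² + (½)*(-⅐)*(-9))² = (1² + 9/14)² = (1 + 9/14)² = (23/14)² = 529/196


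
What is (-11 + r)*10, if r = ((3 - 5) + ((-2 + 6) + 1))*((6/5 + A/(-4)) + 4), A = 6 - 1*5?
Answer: 77/2 ≈ 38.500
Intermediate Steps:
A = 1 (A = 6 - 5 = 1)
r = 297/20 (r = ((3 - 5) + ((-2 + 6) + 1))*((6/5 + 1/(-4)) + 4) = (-2 + (4 + 1))*((6*(⅕) + 1*(-¼)) + 4) = (-2 + 5)*((6/5 - ¼) + 4) = 3*(19/20 + 4) = 3*(99/20) = 297/20 ≈ 14.850)
(-11 + r)*10 = (-11 + 297/20)*10 = (77/20)*10 = 77/2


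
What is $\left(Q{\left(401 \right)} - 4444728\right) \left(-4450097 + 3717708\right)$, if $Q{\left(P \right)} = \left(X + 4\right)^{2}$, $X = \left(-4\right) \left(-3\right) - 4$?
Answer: $3255164431176$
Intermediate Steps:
$X = 8$ ($X = 12 - 4 = 8$)
$Q{\left(P \right)} = 144$ ($Q{\left(P \right)} = \left(8 + 4\right)^{2} = 12^{2} = 144$)
$\left(Q{\left(401 \right)} - 4444728\right) \left(-4450097 + 3717708\right) = \left(144 - 4444728\right) \left(-4450097 + 3717708\right) = \left(-4444584\right) \left(-732389\right) = 3255164431176$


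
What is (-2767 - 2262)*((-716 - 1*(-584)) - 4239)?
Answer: 21981759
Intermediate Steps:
(-2767 - 2262)*((-716 - 1*(-584)) - 4239) = -5029*((-716 + 584) - 4239) = -5029*(-132 - 4239) = -5029*(-4371) = 21981759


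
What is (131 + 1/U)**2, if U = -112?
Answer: 215238241/12544 ≈ 17159.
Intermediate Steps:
(131 + 1/U)**2 = (131 + 1/(-112))**2 = (131 - 1/112)**2 = (14671/112)**2 = 215238241/12544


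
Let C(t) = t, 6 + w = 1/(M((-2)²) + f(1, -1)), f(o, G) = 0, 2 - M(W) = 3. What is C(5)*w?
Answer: -35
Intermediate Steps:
M(W) = -1 (M(W) = 2 - 1*3 = 2 - 3 = -1)
w = -7 (w = -6 + 1/(-1 + 0) = -6 + 1/(-1) = -6 - 1 = -7)
C(5)*w = 5*(-7) = -35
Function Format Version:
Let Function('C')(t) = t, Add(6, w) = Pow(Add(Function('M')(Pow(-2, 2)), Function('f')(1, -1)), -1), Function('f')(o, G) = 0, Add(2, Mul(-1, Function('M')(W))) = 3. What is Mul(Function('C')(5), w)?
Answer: -35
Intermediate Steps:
Function('M')(W) = -1 (Function('M')(W) = Add(2, Mul(-1, 3)) = Add(2, -3) = -1)
w = -7 (w = Add(-6, Pow(Add(-1, 0), -1)) = Add(-6, Pow(-1, -1)) = Add(-6, -1) = -7)
Mul(Function('C')(5), w) = Mul(5, -7) = -35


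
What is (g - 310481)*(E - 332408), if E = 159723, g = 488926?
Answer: -30814774825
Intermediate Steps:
(g - 310481)*(E - 332408) = (488926 - 310481)*(159723 - 332408) = 178445*(-172685) = -30814774825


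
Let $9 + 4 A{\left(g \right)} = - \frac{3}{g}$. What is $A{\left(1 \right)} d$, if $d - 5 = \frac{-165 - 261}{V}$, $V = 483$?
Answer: $- \frac{1989}{161} \approx -12.354$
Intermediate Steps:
$d = \frac{663}{161}$ ($d = 5 + \frac{-165 - 261}{483} = 5 - \frac{142}{161} = \frac{663}{161} \approx 4.118$)
$A{\left(g \right)} = - \frac{9}{4} - \frac{3}{4 g}$ ($A{\left(g \right)} = - \frac{9}{4} + \frac{\left(-3\right) \frac{1}{g}}{4} = - \frac{9}{4} - \frac{3}{4 g}$)
$A{\left(1 \right)} d = \frac{3 \left(-1 - 3\right)}{4 \cdot 1} \cdot \frac{663}{161} = \frac{3}{4} \cdot 1 \left(-1 - 3\right) \frac{663}{161} = \frac{3}{4} \cdot 1 \left(-4\right) \frac{663}{161} = \left(-3\right) \frac{663}{161} = - \frac{1989}{161}$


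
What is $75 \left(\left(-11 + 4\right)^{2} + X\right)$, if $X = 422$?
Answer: $35325$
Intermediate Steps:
$75 \left(\left(-11 + 4\right)^{2} + X\right) = 75 \left(\left(-11 + 4\right)^{2} + 422\right) = 75 \left(\left(-7\right)^{2} + 422\right) = 75 \left(49 + 422\right) = 75 \cdot 471 = 35325$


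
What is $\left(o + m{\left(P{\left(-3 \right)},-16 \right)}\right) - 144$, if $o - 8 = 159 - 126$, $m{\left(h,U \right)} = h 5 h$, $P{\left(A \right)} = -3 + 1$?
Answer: $-83$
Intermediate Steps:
$P{\left(A \right)} = -2$
$m{\left(h,U \right)} = 5 h^{2}$ ($m{\left(h,U \right)} = 5 h h = 5 h^{2}$)
$o = 41$ ($o = 8 + \left(159 - 126\right) = 8 + 33 = 41$)
$\left(o + m{\left(P{\left(-3 \right)},-16 \right)}\right) - 144 = \left(41 + 5 \left(-2\right)^{2}\right) - 144 = \left(41 + 5 \cdot 4\right) - 144 = \left(41 + 20\right) - 144 = 61 - 144 = -83$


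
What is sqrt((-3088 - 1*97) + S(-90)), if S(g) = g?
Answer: 5*I*sqrt(131) ≈ 57.228*I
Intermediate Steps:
sqrt((-3088 - 1*97) + S(-90)) = sqrt((-3088 - 1*97) - 90) = sqrt((-3088 - 97) - 90) = sqrt(-3185 - 90) = sqrt(-3275) = 5*I*sqrt(131)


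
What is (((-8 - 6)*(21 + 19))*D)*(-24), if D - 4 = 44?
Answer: 645120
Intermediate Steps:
D = 48 (D = 4 + 44 = 48)
(((-8 - 6)*(21 + 19))*D)*(-24) = (((-8 - 6)*(21 + 19))*48)*(-24) = (-14*40*48)*(-24) = -560*48*(-24) = -26880*(-24) = 645120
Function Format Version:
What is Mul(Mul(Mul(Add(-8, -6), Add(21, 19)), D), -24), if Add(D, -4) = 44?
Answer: 645120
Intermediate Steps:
D = 48 (D = Add(4, 44) = 48)
Mul(Mul(Mul(Add(-8, -6), Add(21, 19)), D), -24) = Mul(Mul(Mul(Add(-8, -6), Add(21, 19)), 48), -24) = Mul(Mul(Mul(-14, 40), 48), -24) = Mul(Mul(-560, 48), -24) = Mul(-26880, -24) = 645120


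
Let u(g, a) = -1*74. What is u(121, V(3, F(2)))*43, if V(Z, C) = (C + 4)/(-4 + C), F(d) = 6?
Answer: -3182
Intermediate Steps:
V(Z, C) = (4 + C)/(-4 + C)
u(g, a) = -74
u(121, V(3, F(2)))*43 = -74*43 = -3182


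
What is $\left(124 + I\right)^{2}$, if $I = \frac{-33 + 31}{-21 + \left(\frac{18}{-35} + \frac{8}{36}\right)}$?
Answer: $\frac{692719960804}{44983849} \approx 15399.0$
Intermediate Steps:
$I = \frac{630}{6707}$ ($I = - \frac{2}{-21 + \left(18 \left(- \frac{1}{35}\right) + 8 \cdot \frac{1}{36}\right)} = - \frac{2}{-21 + \left(- \frac{18}{35} + \frac{2}{9}\right)} = - \frac{2}{-21 - \frac{92}{315}} = - \frac{2}{- \frac{6707}{315}} = \left(-2\right) \left(- \frac{315}{6707}\right) = \frac{630}{6707} \approx 0.093932$)
$\left(124 + I\right)^{2} = \left(124 + \frac{630}{6707}\right)^{2} = \left(\frac{832298}{6707}\right)^{2} = \frac{692719960804}{44983849}$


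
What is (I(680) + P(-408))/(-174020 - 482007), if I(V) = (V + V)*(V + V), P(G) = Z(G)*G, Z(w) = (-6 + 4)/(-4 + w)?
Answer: -190508596/67570781 ≈ -2.8194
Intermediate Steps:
Z(w) = -2/(-4 + w)
P(G) = -2*G/(-4 + G) (P(G) = (-2/(-4 + G))*G = -2*G/(-4 + G))
I(V) = 4*V**2 (I(V) = (2*V)*(2*V) = 4*V**2)
(I(680) + P(-408))/(-174020 - 482007) = (4*680**2 - 2*(-408)/(-4 - 408))/(-174020 - 482007) = (4*462400 - 2*(-408)/(-412))/(-656027) = (1849600 - 2*(-408)*(-1/412))*(-1/656027) = (1849600 - 204/103)*(-1/656027) = (190508596/103)*(-1/656027) = -190508596/67570781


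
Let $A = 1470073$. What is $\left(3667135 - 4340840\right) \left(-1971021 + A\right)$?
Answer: $337491172340$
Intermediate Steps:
$\left(3667135 - 4340840\right) \left(-1971021 + A\right) = \left(3667135 - 4340840\right) \left(-1971021 + 1470073\right) = \left(-673705\right) \left(-500948\right) = 337491172340$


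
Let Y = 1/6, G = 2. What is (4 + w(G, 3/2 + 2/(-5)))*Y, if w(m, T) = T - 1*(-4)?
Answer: 91/60 ≈ 1.5167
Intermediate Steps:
w(m, T) = 4 + T (w(m, T) = T + 4 = 4 + T)
Y = ⅙ ≈ 0.16667
(4 + w(G, 3/2 + 2/(-5)))*Y = (4 + (4 + (3/2 + 2/(-5))))*(⅙) = (4 + (4 + (3*(½) + 2*(-⅕))))*(⅙) = (4 + (4 + (3/2 - ⅖)))*(⅙) = (4 + (4 + 11/10))*(⅙) = (4 + 51/10)*(⅙) = (91/10)*(⅙) = 91/60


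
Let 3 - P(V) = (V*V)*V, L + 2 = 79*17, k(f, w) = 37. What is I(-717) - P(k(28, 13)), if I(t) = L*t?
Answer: -910847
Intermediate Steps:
L = 1341 (L = -2 + 79*17 = -2 + 1343 = 1341)
P(V) = 3 - V**3 (P(V) = 3 - V*V*V = 3 - V**2*V = 3 - V**3)
I(t) = 1341*t
I(-717) - P(k(28, 13)) = 1341*(-717) - (3 - 1*37**3) = -961497 - (3 - 1*50653) = -961497 - (3 - 50653) = -961497 - 1*(-50650) = -961497 + 50650 = -910847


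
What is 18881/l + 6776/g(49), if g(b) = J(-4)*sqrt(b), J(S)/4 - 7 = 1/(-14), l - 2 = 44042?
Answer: 151052529/4272268 ≈ 35.357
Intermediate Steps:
l = 44044 (l = 2 + 44042 = 44044)
J(S) = 194/7 (J(S) = 28 + 4/(-14) = 28 + 4*(-1/14) = 28 - 2/7 = 194/7)
g(b) = 194*sqrt(b)/7
18881/l + 6776/g(49) = 18881/44044 + 6776/((194*sqrt(49)/7)) = 18881*(1/44044) + 6776/(((194/7)*7)) = 18881/44044 + 6776/194 = 18881/44044 + 6776*(1/194) = 18881/44044 + 3388/97 = 151052529/4272268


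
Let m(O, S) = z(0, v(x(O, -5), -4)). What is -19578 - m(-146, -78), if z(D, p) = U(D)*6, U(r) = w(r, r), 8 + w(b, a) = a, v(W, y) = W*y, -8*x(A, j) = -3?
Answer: -19530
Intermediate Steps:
x(A, j) = 3/8 (x(A, j) = -⅛*(-3) = 3/8)
w(b, a) = -8 + a
U(r) = -8 + r
z(D, p) = -48 + 6*D (z(D, p) = (-8 + D)*6 = -48 + 6*D)
m(O, S) = -48 (m(O, S) = -48 + 6*0 = -48 + 0 = -48)
-19578 - m(-146, -78) = -19578 - 1*(-48) = -19578 + 48 = -19530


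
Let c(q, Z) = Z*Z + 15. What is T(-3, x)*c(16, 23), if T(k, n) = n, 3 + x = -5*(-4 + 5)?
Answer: -4352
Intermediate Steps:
x = -8 (x = -3 - 5*(-4 + 5) = -3 - 5*1 = -3 - 5 = -8)
c(q, Z) = 15 + Z² (c(q, Z) = Z² + 15 = 15 + Z²)
T(-3, x)*c(16, 23) = -8*(15 + 23²) = -8*(15 + 529) = -8*544 = -4352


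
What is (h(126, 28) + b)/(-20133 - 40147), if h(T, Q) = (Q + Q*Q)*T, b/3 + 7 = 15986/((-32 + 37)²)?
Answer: -2605233/1507000 ≈ -1.7288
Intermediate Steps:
b = 47433/25 (b = -21 + 3*(15986/((-32 + 37)²)) = -21 + 3*(15986/(5²)) = -21 + 3*(15986/25) = -21 + 47958/25 = 47433/25 ≈ 1897.3)
h(T, Q) = T*(Q + Q²) (h(T, Q) = (Q + Q²)*T = T*(Q + Q²))
(h(126, 28) + b)/(-20133 - 40147) = (28*126*(1 + 28) + 47433/25)/(-20133 - 40147) = (28*126*29 + 47433/25)/(-60280) = (102312 + 47433/25)*(-1/60280) = (2605233/25)*(-1/60280) = -2605233/1507000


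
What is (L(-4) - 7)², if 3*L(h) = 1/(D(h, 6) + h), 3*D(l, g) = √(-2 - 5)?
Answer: 2*(595*√7 + 3441*I)/(24*√7 + 137*I) ≈ 50.119 + 0.24809*I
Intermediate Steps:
D(l, g) = I*√7/3 (D(l, g) = √(-2 - 5)/3 = √(-7)/3 = (I*√7)/3 = I*√7/3)
L(h) = 1/(3*(h + I*√7/3)) (L(h) = 1/(3*(I*√7/3 + h)) = 1/(3*(h + I*√7/3)))
(L(-4) - 7)² = (1/(3*(-4) + I*√7) - 7)² = (1/(-12 + I*√7) - 7)² = (-7 + 1/(-12 + I*√7))²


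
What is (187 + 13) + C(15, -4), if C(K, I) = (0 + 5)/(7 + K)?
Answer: 4405/22 ≈ 200.23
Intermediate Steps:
C(K, I) = 5/(7 + K)
(187 + 13) + C(15, -4) = (187 + 13) + 5/(7 + 15) = 200 + 5/22 = 4405/22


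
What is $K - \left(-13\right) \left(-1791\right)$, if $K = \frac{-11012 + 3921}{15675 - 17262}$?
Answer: $- \frac{36943030}{1587} \approx -23279.0$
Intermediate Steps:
$K = \frac{7091}{1587}$ ($K = - \frac{7091}{-1587} = \left(-7091\right) \left(- \frac{1}{1587}\right) = \frac{7091}{1587} \approx 4.4682$)
$K - \left(-13\right) \left(-1791\right) = \frac{7091}{1587} - \left(-13\right) \left(-1791\right) = \frac{7091}{1587} - 23283 = - \frac{36943030}{1587}$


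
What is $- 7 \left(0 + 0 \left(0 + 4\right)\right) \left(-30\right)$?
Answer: $0$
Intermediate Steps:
$- 7 \left(0 + 0 \left(0 + 4\right)\right) \left(-30\right) = - 7 \left(0 + 0 \cdot 4\right) \left(-30\right) = - 7 \left(0 + 0\right) \left(-30\right) = \left(-7\right) 0 \left(-30\right) = 0 \left(-30\right) = 0$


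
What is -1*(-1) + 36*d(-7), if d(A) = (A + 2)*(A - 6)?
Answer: 2341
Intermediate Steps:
d(A) = (-6 + A)*(2 + A) (d(A) = (2 + A)*(-6 + A) = (-6 + A)*(2 + A))
-1*(-1) + 36*d(-7) = -1*(-1) + 36*(-12 + (-7)² - 4*(-7)) = 1 + 36*(-12 + 49 + 28) = 1 + 36*65 = 1 + 2340 = 2341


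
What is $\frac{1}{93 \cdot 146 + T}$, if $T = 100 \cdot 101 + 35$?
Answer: $\frac{1}{23713} \approx 4.2171 \cdot 10^{-5}$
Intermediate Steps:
$T = 10135$ ($T = 10100 + 35 = 10135$)
$\frac{1}{93 \cdot 146 + T} = \frac{1}{93 \cdot 146 + 10135} = \frac{1}{13578 + 10135} = \frac{1}{23713}$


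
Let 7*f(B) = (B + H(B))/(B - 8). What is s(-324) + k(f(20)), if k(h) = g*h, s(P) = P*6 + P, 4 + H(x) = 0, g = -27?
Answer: -15912/7 ≈ -2273.1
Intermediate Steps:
H(x) = -4 (H(x) = -4 + 0 = -4)
s(P) = 7*P (s(P) = 6*P + P = 7*P)
f(B) = (-4 + B)/(7*(-8 + B)) (f(B) = ((B - 4)/(B - 8))/7 = ((-4 + B)/(-8 + B))/7 = (-4 + B)/(7*(-8 + B)))
k(h) = -27*h
s(-324) + k(f(20)) = 7*(-324) - 27*(-4 + 20)/(7*(-8 + 20)) = -2268 - 27*16/(7*12) = -2268 - 27*4/21 = -2268 - 36/7 = -15912/7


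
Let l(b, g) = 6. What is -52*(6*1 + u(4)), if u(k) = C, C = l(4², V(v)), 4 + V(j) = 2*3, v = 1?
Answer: -624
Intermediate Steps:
V(j) = 2 (V(j) = -4 + 2*3 = -4 + 6 = 2)
C = 6
u(k) = 6
-52*(6*1 + u(4)) = -52*(6*1 + 6) = -52*(6 + 6) = -52*12 = -624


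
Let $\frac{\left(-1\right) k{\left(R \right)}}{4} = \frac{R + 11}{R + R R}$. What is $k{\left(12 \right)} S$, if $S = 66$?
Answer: $- \frac{506}{13} \approx -38.923$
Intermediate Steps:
$k{\left(R \right)} = - \frac{4 \left(11 + R\right)}{R + R^{2}}$ ($k{\left(R \right)} = - 4 \frac{R + 11}{R + R R} = - 4 \frac{11 + R}{R + R^{2}} = - \frac{4 \left(11 + R\right)}{R + R^{2}}$)
$k{\left(12 \right)} S = \frac{4 \left(-11 - 12\right)}{12 \left(1 + 12\right)} 66 = 4 \cdot \frac{1}{12} \cdot \frac{1}{13} \left(-11 - 12\right) 66 = 4 \cdot \frac{1}{12} \cdot \frac{1}{13} \left(-23\right) 66 = \left(- \frac{23}{39}\right) 66 = - \frac{506}{13}$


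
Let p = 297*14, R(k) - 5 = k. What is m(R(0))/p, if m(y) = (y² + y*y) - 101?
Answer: -17/1386 ≈ -0.012266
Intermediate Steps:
R(k) = 5 + k
m(y) = -101 + 2*y² (m(y) = (y² + y²) - 101 = 2*y² - 101 = -101 + 2*y²)
p = 4158
m(R(0))/p = (-101 + 2*(5 + 0)²)/4158 = (-101 + 2*5²)*(1/4158) = (-101 + 2*25)*(1/4158) = (-101 + 50)*(1/4158) = -51*1/4158 = -17/1386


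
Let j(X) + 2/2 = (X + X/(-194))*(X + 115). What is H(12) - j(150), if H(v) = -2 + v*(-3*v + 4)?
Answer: -3873220/97 ≈ -39930.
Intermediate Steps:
j(X) = -1 + 193*X*(115 + X)/194 (j(X) = -1 + (X + X/(-194))*(X + 115) = -1 + (X + X*(-1/194))*(115 + X) = -1 + (X - X/194)*(115 + X) = -1 + (193*X/194)*(115 + X) = -1 + 193*X*(115 + X)/194)
H(v) = -2 + v*(4 - 3*v)
H(12) - j(150) = (-2 - 3*12² + 4*12) - (-1 + (193/194)*150² + (22195/194)*150) = (-2 - 3*144 + 48) - (-1 + (193/194)*22500 + 1664625/97) = (-2 - 432 + 48) - (-1 + 2171250/97 + 1664625/97) = -386 - 1*3835778/97 = -386 - 3835778/97 = -3873220/97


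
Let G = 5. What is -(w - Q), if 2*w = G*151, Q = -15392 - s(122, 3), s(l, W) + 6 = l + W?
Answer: -31777/2 ≈ -15889.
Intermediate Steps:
s(l, W) = -6 + W + l (s(l, W) = -6 + (l + W) = -6 + (W + l) = -6 + W + l)
Q = -15511 (Q = -15392 - (-6 + 3 + 122) = -15392 - 1*119 = -15392 - 119 = -15511)
w = 755/2 (w = (5*151)/2 = (½)*755 = 755/2 ≈ 377.50)
-(w - Q) = -(755/2 - 1*(-15511)) = -(755/2 + 15511) = -1*31777/2 = -31777/2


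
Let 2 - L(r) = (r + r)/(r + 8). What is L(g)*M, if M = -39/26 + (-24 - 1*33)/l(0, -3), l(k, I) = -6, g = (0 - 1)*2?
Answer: 64/3 ≈ 21.333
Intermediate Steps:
g = -2 (g = -1*2 = -2)
M = 8 (M = -39/26 + (-24 - 1*33)/(-6) = -39*1/26 + (-24 - 33)*(-⅙) = -3/2 - 57*(-⅙) = -3/2 + 19/2 = 8)
L(r) = 2 - 2*r/(8 + r) (L(r) = 2 - (r + r)/(r + 8) = 2 - 2*r/(8 + r))
L(g)*M = (16/(8 - 2))*8 = (16/6)*8 = (16*(⅙))*8 = (8/3)*8 = 64/3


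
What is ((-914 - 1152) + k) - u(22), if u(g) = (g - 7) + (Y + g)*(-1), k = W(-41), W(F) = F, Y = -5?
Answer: -2105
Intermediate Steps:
k = -41
u(g) = -2 (u(g) = (g - 7) + (-5 + g)*(-1) = (-7 + g) + (5 - g) = -2)
((-914 - 1152) + k) - u(22) = ((-914 - 1152) - 41) - 1*(-2) = (-2066 - 41) + 2 = -2107 + 2 = -2105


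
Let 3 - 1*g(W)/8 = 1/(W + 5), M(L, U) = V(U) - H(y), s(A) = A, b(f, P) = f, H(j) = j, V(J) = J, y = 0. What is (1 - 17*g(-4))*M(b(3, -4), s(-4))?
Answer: 1084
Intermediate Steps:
M(L, U) = U (M(L, U) = U - 1*0 = U + 0 = U)
g(W) = 24 - 8/(5 + W) (g(W) = 24 - 8/(W + 5) = 24 - 8/(5 + W))
(1 - 17*g(-4))*M(b(3, -4), s(-4)) = (1 - 136*(14 + 3*(-4))/(5 - 4))*(-4) = (1 - 136*(14 - 12)/1)*(-4) = (1 - 136*2)*(-4) = (1 - 17*16)*(-4) = (1 - 272)*(-4) = -271*(-4) = 1084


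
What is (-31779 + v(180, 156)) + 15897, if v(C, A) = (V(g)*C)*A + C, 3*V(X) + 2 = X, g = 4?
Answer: 3018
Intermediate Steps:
V(X) = -⅔ + X/3
v(C, A) = C + 2*A*C/3 (v(C, A) = ((-⅔ + (⅓)*4)*C)*A + C = ((-⅔ + 4/3)*C)*A + C = (2*C/3)*A + C = 2*A*C/3 + C = C + 2*A*C/3)
(-31779 + v(180, 156)) + 15897 = (-31779 + (⅓)*180*(3 + 2*156)) + 15897 = (-31779 + (⅓)*180*(3 + 312)) + 15897 = (-31779 + (⅓)*180*315) + 15897 = (-31779 + 18900) + 15897 = -12879 + 15897 = 3018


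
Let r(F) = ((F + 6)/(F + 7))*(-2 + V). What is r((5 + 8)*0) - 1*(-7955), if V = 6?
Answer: 55709/7 ≈ 7958.4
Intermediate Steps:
r(F) = 4*(6 + F)/(7 + F) (r(F) = ((F + 6)/(F + 7))*(-2 + 6) = ((6 + F)/(7 + F))*4 = 4*(6 + F)/(7 + F))
r((5 + 8)*0) - 1*(-7955) = 4*(6 + (5 + 8)*0)/(7 + (5 + 8)*0) - 1*(-7955) = 4*(6 + 13*0)/(7 + 13*0) + 7955 = 4*(6 + 0)/(7 + 0) + 7955 = 4*6/7 + 7955 = 4*(⅐)*6 + 7955 = 24/7 + 7955 = 55709/7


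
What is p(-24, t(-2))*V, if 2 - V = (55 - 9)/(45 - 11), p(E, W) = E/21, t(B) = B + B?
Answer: -88/119 ≈ -0.73950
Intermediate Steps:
t(B) = 2*B
p(E, W) = E/21 (p(E, W) = E*(1/21) = E/21)
V = 11/17 (V = 2 - (55 - 9)/(45 - 11) = 2 - 46/34 = 2 - 1*23/17 = 2 - 23/17 = 11/17 ≈ 0.64706)
p(-24, t(-2))*V = ((1/21)*(-24))*(11/17) = -8/7*11/17 = -88/119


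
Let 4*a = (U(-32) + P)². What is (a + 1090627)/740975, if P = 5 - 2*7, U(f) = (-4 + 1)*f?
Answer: 4370077/2963900 ≈ 1.4744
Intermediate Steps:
U(f) = -3*f
P = -9 (P = 5 - 14 = -9)
a = 7569/4 (a = (-3*(-32) - 9)²/4 = (96 - 9)²/4 = (¼)*87² = (¼)*7569 = 7569/4 ≈ 1892.3)
(a + 1090627)/740975 = (7569/4 + 1090627)/740975 = (4370077/4)*(1/740975) = 4370077/2963900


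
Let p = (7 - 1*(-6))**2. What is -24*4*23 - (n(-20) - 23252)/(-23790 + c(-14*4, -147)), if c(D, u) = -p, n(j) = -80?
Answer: -2785516/1261 ≈ -2209.0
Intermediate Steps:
p = 169 (p = (7 + 6)**2 = 13**2 = 169)
c(D, u) = -169 (c(D, u) = -1*169 = -169)
-24*4*23 - (n(-20) - 23252)/(-23790 + c(-14*4, -147)) = -24*4*23 - (-80 - 23252)/(-23790 - 169) = -96*23 - (-23332)/(-23959) = -2208 - (-23332)*(-1)/23959 = -2208 - 1*1228/1261 = -2208 - 1228/1261 = -2785516/1261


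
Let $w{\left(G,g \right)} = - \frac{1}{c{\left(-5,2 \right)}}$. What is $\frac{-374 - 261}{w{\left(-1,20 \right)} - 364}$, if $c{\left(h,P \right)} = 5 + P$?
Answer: $\frac{4445}{2549} \approx 1.7438$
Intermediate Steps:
$w{\left(G,g \right)} = - \frac{1}{7}$ ($w{\left(G,g \right)} = - \frac{1}{5 + 2} = - \frac{1}{7}$)
$\frac{-374 - 261}{w{\left(-1,20 \right)} - 364} = \frac{-374 - 261}{- \frac{1}{7} - 364} = - \frac{635}{- \frac{2549}{7}} = \left(-635\right) \left(- \frac{7}{2549}\right) = \frac{4445}{2549}$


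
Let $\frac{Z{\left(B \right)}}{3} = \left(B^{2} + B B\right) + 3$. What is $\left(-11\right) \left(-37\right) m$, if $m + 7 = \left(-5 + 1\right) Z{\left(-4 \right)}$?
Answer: $-173789$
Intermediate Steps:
$Z{\left(B \right)} = 9 + 6 B^{2}$ ($Z{\left(B \right)} = 3 \left(\left(B^{2} + B B\right) + 3\right) = 3 \left(\left(B^{2} + B^{2}\right) + 3\right) = 3 \left(2 B^{2} + 3\right) = 3 \left(3 + 2 B^{2}\right) = 9 + 6 B^{2}$)
$m = -427$ ($m = -7 + \left(-5 + 1\right) \left(9 + 6 \left(-4\right)^{2}\right) = -7 - 4 \left(9 + 6 \cdot 16\right) = -7 - 4 \left(9 + 96\right) = -7 - 420 = -427$)
$\left(-11\right) \left(-37\right) m = \left(-11\right) \left(-37\right) \left(-427\right) = 407 \left(-427\right) = -173789$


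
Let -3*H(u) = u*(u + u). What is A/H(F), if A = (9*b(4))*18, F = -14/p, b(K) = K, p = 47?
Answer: -536787/49 ≈ -10955.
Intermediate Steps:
F = -14/47 ≈ -0.29787
A = 648 (A = (9*4)*18 = 36*18 = 648)
H(u) = -2*u²/3 (H(u) = -u*(u + u)/3 = -u*2*u/3 = -2*u²/3)
A/H(F) = 648/((-2*(-14/47)²/3)) = 648/((-⅔*196/2209)) = 648/(-392/6627) = 648*(-6627/392) = -536787/49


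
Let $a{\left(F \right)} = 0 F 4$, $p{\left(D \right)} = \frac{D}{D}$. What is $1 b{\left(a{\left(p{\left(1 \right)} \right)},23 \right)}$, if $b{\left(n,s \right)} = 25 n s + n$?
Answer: $0$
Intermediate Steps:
$p{\left(D \right)} = 1$
$a{\left(F \right)} = 0$ ($a{\left(F \right)} = 0 \cdot 4 = 0$)
$b{\left(n,s \right)} = n + 25 n s$ ($b{\left(n,s \right)} = 25 n s + n = n + 25 n s$)
$1 b{\left(a{\left(p{\left(1 \right)} \right)},23 \right)} = 1 \cdot 0 \left(1 + 25 \cdot 23\right) = 1 \cdot 0 \left(1 + 575\right) = 1 \cdot 0 \cdot 576 = 1 \cdot 0 = 0$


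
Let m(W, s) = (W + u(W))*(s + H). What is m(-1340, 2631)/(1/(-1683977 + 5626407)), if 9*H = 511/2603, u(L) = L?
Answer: -651238265781755200/23427 ≈ -2.7799e+13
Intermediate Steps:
H = 511/23427 (H = (511/2603)/9 = (511*(1/2603))/9 = (⅑)*(511/2603) = 511/23427 ≈ 0.021812)
m(W, s) = 2*W*(511/23427 + s) (m(W, s) = (W + W)*(s + 511/23427) = (2*W)*(511/23427 + s) = 2*W*(511/23427 + s))
m(-1340, 2631)/(1/(-1683977 + 5626407)) = ((2/23427)*(-1340)*(511 + 23427*2631))/(1/(-1683977 + 5626407)) = ((2/23427)*(-1340)*(511 + 61636437))/(1/3942430) = ((2/23427)*(-1340)*61636948)/(1/3942430) = -165187020640/23427*3942430 = -651238265781755200/23427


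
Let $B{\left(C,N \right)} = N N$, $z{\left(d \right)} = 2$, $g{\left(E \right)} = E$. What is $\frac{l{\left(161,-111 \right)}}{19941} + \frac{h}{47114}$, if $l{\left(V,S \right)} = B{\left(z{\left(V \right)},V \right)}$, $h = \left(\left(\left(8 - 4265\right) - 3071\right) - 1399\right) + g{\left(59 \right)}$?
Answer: $\frac{22791161}{20423919} \approx 1.1159$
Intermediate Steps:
$h = -8668$ ($h = \left(\left(\left(8 - 4265\right) - 3071\right) - 1399\right) + 59 = \left(\left(-4257 - 3071\right) - 1399\right) + 59 = \left(-7328 - 1399\right) + 59 = -8727 + 59 = -8668$)
$B{\left(C,N \right)} = N^{2}$
$l{\left(V,S \right)} = V^{2}$
$\frac{l{\left(161,-111 \right)}}{19941} + \frac{h}{47114} = \frac{161^{2}}{19941} - \frac{8668}{47114} = 25921 \cdot \frac{1}{19941} - \frac{4334}{23557} = \frac{1127}{867} - \frac{4334}{23557} = \frac{22791161}{20423919}$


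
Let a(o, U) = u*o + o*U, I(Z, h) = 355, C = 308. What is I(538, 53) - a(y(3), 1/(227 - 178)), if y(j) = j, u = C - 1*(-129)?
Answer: -46847/49 ≈ -956.06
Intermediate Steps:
u = 437 (u = 308 - 1*(-129) = 308 + 129 = 437)
a(o, U) = 437*o + U*o (a(o, U) = 437*o + o*U = 437*o + U*o)
I(538, 53) - a(y(3), 1/(227 - 178)) = 355 - 3*(437 + 1/(227 - 178)) = 355 - 3*(437 + 1/49) = 355 - 3*21414/49 = 355 - 1*64242/49 = 355 - 64242/49 = -46847/49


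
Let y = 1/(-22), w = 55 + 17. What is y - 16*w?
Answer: -25345/22 ≈ -1152.0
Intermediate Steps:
w = 72
y = -1/22 ≈ -0.045455
y - 16*w = -1/22 - 16*72 = -1/22 - 1152 = -25345/22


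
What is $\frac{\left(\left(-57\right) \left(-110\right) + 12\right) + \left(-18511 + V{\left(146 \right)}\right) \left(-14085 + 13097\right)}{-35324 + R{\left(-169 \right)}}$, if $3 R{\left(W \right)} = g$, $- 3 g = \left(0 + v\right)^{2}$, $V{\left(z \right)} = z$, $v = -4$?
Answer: $- \frac{81679059}{158966} \approx -513.81$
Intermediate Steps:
$g = - \frac{16}{3}$ ($g = - \frac{\left(0 - 4\right)^{2}}{3} = - \frac{\left(-4\right)^{2}}{3} = \left(- \frac{1}{3}\right) 16 = - \frac{16}{3} \approx -5.3333$)
$R{\left(W \right)} = - \frac{16}{9}$ ($R{\left(W \right)} = \frac{1}{3} \left(- \frac{16}{3}\right) = - \frac{16}{9}$)
$\frac{\left(\left(-57\right) \left(-110\right) + 12\right) + \left(-18511 + V{\left(146 \right)}\right) \left(-14085 + 13097\right)}{-35324 + R{\left(-169 \right)}} = \frac{\left(\left(-57\right) \left(-110\right) + 12\right) + \left(-18511 + 146\right) \left(-14085 + 13097\right)}{-35324 - \frac{16}{9}} = \frac{\left(6270 + 12\right) - -18144620}{- \frac{317932}{9}} = \left(6282 + 18144620\right) \left(- \frac{9}{317932}\right) = 18150902 \left(- \frac{9}{317932}\right) = - \frac{81679059}{158966}$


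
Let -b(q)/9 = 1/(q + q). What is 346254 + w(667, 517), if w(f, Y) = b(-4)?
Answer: 2770041/8 ≈ 3.4626e+5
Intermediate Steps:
b(q) = -9/(2*q) (b(q) = -9/(q + q) = -9*1/(2*q) = -9/(2*q))
w(f, Y) = 9/8 (w(f, Y) = -9/2/(-4) = -9/2*(-¼) = 9/8)
346254 + w(667, 517) = 346254 + 9/8 = 2770041/8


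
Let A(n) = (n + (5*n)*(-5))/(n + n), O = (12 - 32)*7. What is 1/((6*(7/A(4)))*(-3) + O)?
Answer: -2/259 ≈ -0.0077220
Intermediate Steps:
O = -140 (O = -20*7 = -140)
A(n) = -12 (A(n) = (n - 25*n)/((2*n)) = (-24*n)*(1/(2*n)) = -12)
1/((6*(7/A(4)))*(-3) + O) = 1/((6*(7/(-12)))*(-3) - 140) = 1/((6*(7*(-1/12)))*(-3) - 140) = 1/((6*(-7/12))*(-3) - 140) = 1/(-7/2*(-3) - 140) = 1/(21/2 - 140) = 1/(-259/2) = -2/259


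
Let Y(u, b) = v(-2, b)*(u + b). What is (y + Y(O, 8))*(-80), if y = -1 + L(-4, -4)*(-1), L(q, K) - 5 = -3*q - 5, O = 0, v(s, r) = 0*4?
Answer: 1040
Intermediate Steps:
v(s, r) = 0
L(q, K) = -3*q (L(q, K) = 5 + (-3*q - 5) = 5 + (-5 - 3*q) = -3*q)
Y(u, b) = 0 (Y(u, b) = 0*(u + b) = 0*(b + u) = 0)
y = -13 (y = -1 - 3*(-4)*(-1) = -1 + 12*(-1) = -1 - 12 = -13)
(y + Y(O, 8))*(-80) = (-13 + 0)*(-80) = -13*(-80) = 1040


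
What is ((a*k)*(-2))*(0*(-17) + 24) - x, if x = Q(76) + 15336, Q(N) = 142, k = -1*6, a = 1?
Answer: -15190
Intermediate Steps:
k = -6
x = 15478 (x = 142 + 15336 = 15478)
((a*k)*(-2))*(0*(-17) + 24) - x = ((1*(-6))*(-2))*(0*(-17) + 24) - 1*15478 = (-6*(-2))*(0 + 24) - 15478 = 12*24 - 15478 = 288 - 15478 = -15190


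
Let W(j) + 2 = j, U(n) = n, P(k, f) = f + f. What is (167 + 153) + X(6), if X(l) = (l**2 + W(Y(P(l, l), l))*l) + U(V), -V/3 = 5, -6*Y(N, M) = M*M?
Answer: 293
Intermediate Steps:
P(k, f) = 2*f
Y(N, M) = -M**2/6 (Y(N, M) = -M*M/6 = -M**2/6)
V = -15 (V = -3*5 = -15)
W(j) = -2 + j
X(l) = -15 + l**2 + l*(-2 - l**2/6) (X(l) = (l**2 + (-2 - l**2/6)*l) - 15 = (l**2 + l*(-2 - l**2/6)) - 15 = -15 + l**2 + l*(-2 - l**2/6))
(167 + 153) + X(6) = (167 + 153) + (-15 + 6**2 - 2*6 - 1/6*6**3) = 320 + (-15 + 36 - 12 - 1/6*216) = 320 + (-15 + 36 - 12 - 36) = 320 - 27 = 293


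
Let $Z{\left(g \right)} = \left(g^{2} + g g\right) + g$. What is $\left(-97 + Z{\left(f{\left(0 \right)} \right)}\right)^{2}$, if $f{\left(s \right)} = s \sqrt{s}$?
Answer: $9409$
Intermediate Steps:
$f{\left(s \right)} = s^{\frac{3}{2}}$
$Z{\left(g \right)} = g + 2 g^{2}$ ($Z{\left(g \right)} = \left(g^{2} + g^{2}\right) + g = 2 g^{2} + g = g + 2 g^{2}$)
$\left(-97 + Z{\left(f{\left(0 \right)} \right)}\right)^{2} = \left(-97 + 0^{\frac{3}{2}} \left(1 + 2 \cdot 0^{\frac{3}{2}}\right)\right)^{2} = \left(-97 + 0 \left(1 + 2 \cdot 0\right)\right)^{2} = \left(-97 + 0 \left(1 + 0\right)\right)^{2} = \left(-97 + 0 \cdot 1\right)^{2} = \left(-97 + 0\right)^{2} = \left(-97\right)^{2} = 9409$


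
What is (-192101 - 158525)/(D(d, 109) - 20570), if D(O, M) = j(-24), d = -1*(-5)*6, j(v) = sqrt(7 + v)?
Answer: 424257460/24889701 + 350626*I*sqrt(17)/423124917 ≈ 17.046 + 0.0034166*I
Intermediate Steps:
d = 30 (d = 5*6 = 30)
D(O, M) = I*sqrt(17) (D(O, M) = sqrt(7 - 24) = sqrt(-17) = I*sqrt(17))
(-192101 - 158525)/(D(d, 109) - 20570) = (-192101 - 158525)/(I*sqrt(17) - 20570) = -350626/(-20570 + I*sqrt(17))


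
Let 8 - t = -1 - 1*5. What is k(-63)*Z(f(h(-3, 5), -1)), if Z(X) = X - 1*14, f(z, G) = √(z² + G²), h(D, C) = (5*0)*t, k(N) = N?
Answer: 819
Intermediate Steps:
t = 14 (t = 8 - (-1 - 1*5) = 8 - (-1 - 5) = 8 - 1*(-6) = 8 + 6 = 14)
h(D, C) = 0 (h(D, C) = (5*0)*14 = 0*14 = 0)
f(z, G) = √(G² + z²)
Z(X) = -14 + X (Z(X) = X - 14 = -14 + X)
k(-63)*Z(f(h(-3, 5), -1)) = -63*(-14 + √((-1)² + 0²)) = -63*(-14 + √(1 + 0)) = -63*(-14 + √1) = -63*(-14 + 1) = -63*(-13) = 819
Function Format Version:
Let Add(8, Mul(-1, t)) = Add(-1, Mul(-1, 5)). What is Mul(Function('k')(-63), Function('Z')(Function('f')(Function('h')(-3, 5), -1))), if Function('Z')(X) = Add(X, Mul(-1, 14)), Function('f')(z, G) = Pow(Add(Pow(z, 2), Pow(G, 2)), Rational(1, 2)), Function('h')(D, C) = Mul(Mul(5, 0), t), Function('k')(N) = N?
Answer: 819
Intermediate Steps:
t = 14 (t = Add(8, Mul(-1, Add(-1, Mul(-1, 5)))) = Add(8, Mul(-1, Add(-1, -5))) = Add(8, Mul(-1, -6)) = Add(8, 6) = 14)
Function('h')(D, C) = 0 (Function('h')(D, C) = Mul(Mul(5, 0), 14) = Mul(0, 14) = 0)
Function('f')(z, G) = Pow(Add(Pow(G, 2), Pow(z, 2)), Rational(1, 2))
Function('Z')(X) = Add(-14, X) (Function('Z')(X) = Add(X, -14) = Add(-14, X))
Mul(Function('k')(-63), Function('Z')(Function('f')(Function('h')(-3, 5), -1))) = Mul(-63, Add(-14, Pow(Add(Pow(-1, 2), Pow(0, 2)), Rational(1, 2)))) = Mul(-63, Add(-14, Pow(Add(1, 0), Rational(1, 2)))) = Mul(-63, Add(-14, Pow(1, Rational(1, 2)))) = Mul(-63, Add(-14, 1)) = Mul(-63, -13) = 819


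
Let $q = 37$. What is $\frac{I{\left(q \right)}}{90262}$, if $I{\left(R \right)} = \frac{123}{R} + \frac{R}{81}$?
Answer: $\frac{5666}{135257607} \approx 4.189 \cdot 10^{-5}$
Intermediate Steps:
$I{\left(R \right)} = \frac{123}{R} + \frac{R}{81}$ ($I{\left(R \right)} = \frac{123}{R} + R \frac{1}{81} = \frac{123}{R} + \frac{R}{81}$)
$\frac{I{\left(q \right)}}{90262} = \frac{\frac{123}{37} + \frac{1}{81} \cdot 37}{90262} = \left(123 \cdot \frac{1}{37} + \frac{37}{81}\right) \frac{1}{90262} = \left(\frac{123}{37} + \frac{37}{81}\right) \frac{1}{90262} = \frac{11332}{2997} \cdot \frac{1}{90262} = \frac{5666}{135257607}$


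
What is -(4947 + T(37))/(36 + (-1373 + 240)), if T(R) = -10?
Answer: 4937/1097 ≈ 4.5005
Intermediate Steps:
-(4947 + T(37))/(36 + (-1373 + 240)) = -(4947 - 10)/(36 + (-1373 + 240)) = -4937/(36 - 1133) = -4937/(-1097) = -4937*(-1)/1097 = -1*(-4937/1097) = 4937/1097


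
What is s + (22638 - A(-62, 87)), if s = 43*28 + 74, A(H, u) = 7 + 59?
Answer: 23850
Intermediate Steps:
A(H, u) = 66
s = 1278 (s = 1204 + 74 = 1278)
s + (22638 - A(-62, 87)) = 1278 + (22638 - 1*66) = 1278 + (22638 - 66) = 1278 + 22572 = 23850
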